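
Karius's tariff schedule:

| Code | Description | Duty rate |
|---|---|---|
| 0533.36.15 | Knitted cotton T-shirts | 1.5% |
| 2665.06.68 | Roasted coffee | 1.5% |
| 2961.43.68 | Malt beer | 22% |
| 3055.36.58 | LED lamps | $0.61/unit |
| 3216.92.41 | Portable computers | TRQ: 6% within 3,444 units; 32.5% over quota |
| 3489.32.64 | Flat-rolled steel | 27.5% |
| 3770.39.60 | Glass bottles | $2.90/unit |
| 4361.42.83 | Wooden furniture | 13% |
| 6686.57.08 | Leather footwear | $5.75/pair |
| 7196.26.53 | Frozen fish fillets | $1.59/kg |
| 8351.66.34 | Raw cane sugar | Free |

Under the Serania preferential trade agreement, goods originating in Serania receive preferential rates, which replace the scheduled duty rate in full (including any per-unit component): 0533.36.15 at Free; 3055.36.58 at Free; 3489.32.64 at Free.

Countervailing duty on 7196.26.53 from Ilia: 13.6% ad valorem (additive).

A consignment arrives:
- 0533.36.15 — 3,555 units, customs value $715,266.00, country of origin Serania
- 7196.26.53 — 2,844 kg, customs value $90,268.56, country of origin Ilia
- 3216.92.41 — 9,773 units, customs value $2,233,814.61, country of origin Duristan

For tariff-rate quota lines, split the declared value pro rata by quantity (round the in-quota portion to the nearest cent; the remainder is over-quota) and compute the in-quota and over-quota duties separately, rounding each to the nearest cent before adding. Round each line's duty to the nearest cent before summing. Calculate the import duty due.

$534,181.53

Line 1 (0533.36.15, Serania, 3,555 units, $715,266.00):
Base rate for 0533.36.15 is 1.5%.
Origin Serania qualifies under the Karius–Serania agreement and 0533.36.15 is covered: preferential rate Free applies instead.
Duty = $715,266.00 × 0% = $0.00.
Line 2 (7196.26.53, Ilia, 2,844 kg, $90,268.56):
Base rate for 7196.26.53 is $1.59/kg.
Additional duty on 7196.26.53 from Ilia: +13.6% ad valorem. Applied ad valorem rate = 13.6%.
Duty = $90,268.56 × 13.6% + 2,844 × $1.59 = $16,798.48.
Line 3 (3216.92.41, Duristan, 9,773 units, $2,233,814.61):
Code 3216.92.41 is under a tariff-rate quota (threshold 3,444 units). In-quota: 3,444 units at 6%; over-quota: 6,329 units at 32.5%.
Pro-rata value split: in-quota = $2,233,814.61 × 3,444/9,773 = $787,195.08; over-quota = $2,233,814.61 − $787,195.08 = $1,446,619.53.
In-quota duty = $787,195.08 × 6% = $47,231.70. Over-quota duty = $1,446,619.53 × 32.5% = $470,151.35.
Line duty = $47,231.70 + $470,151.35 = $517,383.05.
Total = $0.00 + $16,798.48 + $517,383.05 = $534,181.53.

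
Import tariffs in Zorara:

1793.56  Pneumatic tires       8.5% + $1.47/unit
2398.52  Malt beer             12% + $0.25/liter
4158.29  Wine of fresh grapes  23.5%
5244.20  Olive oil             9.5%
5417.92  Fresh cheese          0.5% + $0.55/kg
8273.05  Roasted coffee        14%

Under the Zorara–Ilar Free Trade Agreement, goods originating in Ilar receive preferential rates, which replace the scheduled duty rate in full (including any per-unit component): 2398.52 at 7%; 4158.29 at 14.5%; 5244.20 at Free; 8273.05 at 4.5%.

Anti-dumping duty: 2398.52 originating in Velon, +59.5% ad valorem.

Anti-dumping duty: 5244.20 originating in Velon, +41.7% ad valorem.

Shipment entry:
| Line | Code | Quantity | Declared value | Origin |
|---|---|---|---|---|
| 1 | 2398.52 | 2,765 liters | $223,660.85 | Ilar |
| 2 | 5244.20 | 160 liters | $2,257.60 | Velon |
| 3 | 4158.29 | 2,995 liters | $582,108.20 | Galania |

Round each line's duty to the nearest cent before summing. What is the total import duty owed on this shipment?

Line 1 (2398.52, Ilar, 2,765 liters, $223,660.85):
Base rate for 2398.52 is 12% + $0.25/liter.
Origin Ilar qualifies under the Zorara–Ilar agreement and 2398.52 is covered: preferential rate 7% applies instead.
The additional-duty order on 2398.52 targets Velon, not Ilar; it does not apply.
Duty = $223,660.85 × 7% = $15,656.26.
Line 2 (5244.20, Velon, 160 liters, $2,257.60):
Base rate for 5244.20 is 9.5%.
5244.20 has an FTA preferential rate, but origin Velon is not Ilar; base rate stands.
Additional duty on 5244.20 from Velon: +41.7%. Applied ad valorem rate: 9.5% + 41.7% = 51.2%.
Duty = $2,257.60 × 51.2% = $1,155.89.
Line 3 (4158.29, Galania, 2,995 liters, $582,108.20):
Base rate for 4158.29 is 23.5%.
4158.29 has an FTA preferential rate, but origin Galania is not Ilar; base rate stands.
Duty = $582,108.20 × 23.5% = $136,795.43.
Total = $15,656.26 + $1,155.89 + $136,795.43 = $153,607.58.

$153,607.58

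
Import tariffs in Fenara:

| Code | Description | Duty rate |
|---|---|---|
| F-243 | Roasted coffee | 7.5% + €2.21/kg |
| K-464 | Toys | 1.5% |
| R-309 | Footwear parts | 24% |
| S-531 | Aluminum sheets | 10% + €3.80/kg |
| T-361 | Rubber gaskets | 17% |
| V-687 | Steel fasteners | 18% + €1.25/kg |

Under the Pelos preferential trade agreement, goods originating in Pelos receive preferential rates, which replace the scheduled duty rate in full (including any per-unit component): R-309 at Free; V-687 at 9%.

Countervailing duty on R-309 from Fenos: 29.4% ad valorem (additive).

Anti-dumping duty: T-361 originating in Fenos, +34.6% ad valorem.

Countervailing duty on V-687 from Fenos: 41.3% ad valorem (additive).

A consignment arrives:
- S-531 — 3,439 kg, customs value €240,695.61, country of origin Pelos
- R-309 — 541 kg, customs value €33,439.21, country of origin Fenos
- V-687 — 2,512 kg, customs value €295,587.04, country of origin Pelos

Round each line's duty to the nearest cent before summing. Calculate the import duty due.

Line 1 (S-531, Pelos, 3,439 kg, €240,695.61):
Base rate for S-531 is 10% + €3.80/kg.
Origin Pelos is the FTA partner but S-531 is not on the preference list; base rate stands.
Duty = €240,695.61 × 10% + 3,439 × €3.80 = €37,137.76.
Line 2 (R-309, Fenos, 541 kg, €33,439.21):
Base rate for R-309 is 24%.
R-309 has an FTA preferential rate, but origin Fenos is not Pelos; base rate stands.
Additional duty on R-309 from Fenos: +29.4%. Applied ad valorem rate: 24% + 29.4% = 53.4%.
Duty = €33,439.21 × 53.4% = €17,856.54.
Line 3 (V-687, Pelos, 2,512 kg, €295,587.04):
Base rate for V-687 is 18% + €1.25/kg.
Origin Pelos qualifies under the Fenara–Pelos agreement and V-687 is covered: preferential rate 9% applies instead.
The additional-duty order on V-687 targets Fenos, not Pelos; it does not apply.
Duty = €295,587.04 × 9% = €26,602.83.
Total = €37,137.76 + €17,856.54 + €26,602.83 = €81,597.13.

€81,597.13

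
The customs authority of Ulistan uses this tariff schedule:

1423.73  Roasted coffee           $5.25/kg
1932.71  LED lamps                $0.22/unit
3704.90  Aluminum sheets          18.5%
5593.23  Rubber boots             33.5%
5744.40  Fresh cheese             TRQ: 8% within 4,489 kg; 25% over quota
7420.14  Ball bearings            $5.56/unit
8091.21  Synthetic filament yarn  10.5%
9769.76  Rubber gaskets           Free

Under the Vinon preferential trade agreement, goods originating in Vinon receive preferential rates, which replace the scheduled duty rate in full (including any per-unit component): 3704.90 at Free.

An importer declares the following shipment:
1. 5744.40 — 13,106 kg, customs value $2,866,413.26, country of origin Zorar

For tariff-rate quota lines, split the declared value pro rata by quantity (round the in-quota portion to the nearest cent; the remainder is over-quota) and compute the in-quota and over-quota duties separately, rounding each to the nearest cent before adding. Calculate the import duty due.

Line 1 (5744.40, Zorar, 13,106 kg, $2,866,413.26):
Code 5744.40 is under a tariff-rate quota (threshold 4,489 kg). In-quota: 4,489 kg at 8%; over-quota: 8,617 kg at 25%.
Pro-rata value split: in-quota = $2,866,413.26 × 4,489/13,106 = $981,789.19; over-quota = $2,866,413.26 − $981,789.19 = $1,884,624.07.
In-quota duty = $981,789.19 × 8% = $78,543.14. Over-quota duty = $1,884,624.07 × 25% = $471,156.02.
Line duty = $78,543.14 + $471,156.02 = $549,699.16.

$549,699.16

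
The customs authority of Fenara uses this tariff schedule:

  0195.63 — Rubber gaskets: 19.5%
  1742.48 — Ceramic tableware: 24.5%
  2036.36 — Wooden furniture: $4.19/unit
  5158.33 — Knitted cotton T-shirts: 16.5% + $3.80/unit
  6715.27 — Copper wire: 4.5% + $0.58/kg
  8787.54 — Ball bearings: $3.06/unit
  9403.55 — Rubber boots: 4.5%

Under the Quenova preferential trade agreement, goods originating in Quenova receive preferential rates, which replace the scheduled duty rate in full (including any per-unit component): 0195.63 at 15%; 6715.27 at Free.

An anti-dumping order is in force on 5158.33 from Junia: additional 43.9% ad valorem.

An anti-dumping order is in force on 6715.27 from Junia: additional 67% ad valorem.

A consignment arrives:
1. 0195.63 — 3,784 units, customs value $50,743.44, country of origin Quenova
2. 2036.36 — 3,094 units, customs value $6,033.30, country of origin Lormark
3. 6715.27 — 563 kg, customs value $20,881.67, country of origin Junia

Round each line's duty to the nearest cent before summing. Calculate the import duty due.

Line 1 (0195.63, Quenova, 3,784 units, $50,743.44):
Base rate for 0195.63 is 19.5%.
Origin Quenova qualifies under the Fenara–Quenova agreement and 0195.63 is covered: preferential rate 15% applies instead.
Duty = $50,743.44 × 15% = $7,611.52.
Line 2 (2036.36, Lormark, 3,094 units, $6,033.30):
Base rate for 2036.36 is $4.19/unit.
Duty = 3,094 × $4.19 = $12,963.86.
Line 3 (6715.27, Junia, 563 kg, $20,881.67):
Base rate for 6715.27 is 4.5% + $0.58/kg.
6715.27 has an FTA preferential rate, but origin Junia is not Quenova; base rate stands.
Additional duty on 6715.27 from Junia: +67%. Applied ad valorem rate: 4.5% + 67% = 71.5%.
Duty = $20,881.67 × 71.5% + 563 × $0.58 = $15,256.93.
Total = $7,611.52 + $12,963.86 + $15,256.93 = $35,832.31.

$35,832.31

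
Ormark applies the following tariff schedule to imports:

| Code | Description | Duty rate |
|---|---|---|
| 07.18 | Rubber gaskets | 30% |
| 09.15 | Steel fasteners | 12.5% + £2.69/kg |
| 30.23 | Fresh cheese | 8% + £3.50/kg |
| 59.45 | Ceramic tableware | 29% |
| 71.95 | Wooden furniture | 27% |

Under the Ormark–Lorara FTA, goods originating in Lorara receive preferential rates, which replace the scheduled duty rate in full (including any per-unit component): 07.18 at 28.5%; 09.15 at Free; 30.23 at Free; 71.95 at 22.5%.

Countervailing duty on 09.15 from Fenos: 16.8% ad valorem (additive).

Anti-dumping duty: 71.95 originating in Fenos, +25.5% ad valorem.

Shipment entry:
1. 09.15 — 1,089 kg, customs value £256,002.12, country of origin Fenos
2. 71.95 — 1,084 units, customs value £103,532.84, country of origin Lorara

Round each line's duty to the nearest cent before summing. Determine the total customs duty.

Line 1 (09.15, Fenos, 1,089 kg, £256,002.12):
Base rate for 09.15 is 12.5% + £2.69/kg.
09.15 has an FTA preferential rate, but origin Fenos is not Lorara; base rate stands.
Additional duty on 09.15 from Fenos: +16.8%. Applied ad valorem rate: 12.5% + 16.8% = 29.3%.
Duty = £256,002.12 × 29.3% + 1,089 × £2.69 = £77,938.03.
Line 2 (71.95, Lorara, 1,084 units, £103,532.84):
Base rate for 71.95 is 27%.
Origin Lorara qualifies under the Ormark–Lorara agreement and 71.95 is covered: preferential rate 22.5% applies instead.
The additional-duty order on 71.95 targets Fenos, not Lorara; it does not apply.
Duty = £103,532.84 × 22.5% = £23,294.89.
Total = £77,938.03 + £23,294.89 = £101,232.92.

£101,232.92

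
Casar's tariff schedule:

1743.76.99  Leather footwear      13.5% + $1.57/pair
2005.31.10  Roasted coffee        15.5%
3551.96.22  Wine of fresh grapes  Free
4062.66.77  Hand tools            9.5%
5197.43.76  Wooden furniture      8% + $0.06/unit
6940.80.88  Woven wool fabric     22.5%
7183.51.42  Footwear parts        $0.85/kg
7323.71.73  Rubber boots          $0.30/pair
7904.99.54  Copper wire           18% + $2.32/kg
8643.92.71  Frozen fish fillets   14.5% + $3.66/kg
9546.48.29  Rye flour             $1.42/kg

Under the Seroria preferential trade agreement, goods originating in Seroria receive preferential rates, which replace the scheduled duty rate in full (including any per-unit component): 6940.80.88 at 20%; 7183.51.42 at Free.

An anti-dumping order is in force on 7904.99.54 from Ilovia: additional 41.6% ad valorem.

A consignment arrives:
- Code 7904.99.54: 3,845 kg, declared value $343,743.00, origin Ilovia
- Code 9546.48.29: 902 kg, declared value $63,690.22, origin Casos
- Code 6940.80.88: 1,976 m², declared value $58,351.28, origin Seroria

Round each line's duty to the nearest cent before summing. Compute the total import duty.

$226,742.33

Line 1 (7904.99.54, Ilovia, 3,845 kg, $343,743.00):
Base rate for 7904.99.54 is 18% + $2.32/kg.
Additional duty on 7904.99.54 from Ilovia: +41.6%. Applied ad valorem rate: 18% + 41.6% = 59.6%.
Duty = $343,743.00 × 59.6% + 3,845 × $2.32 = $213,791.23.
Line 2 (9546.48.29, Casos, 902 kg, $63,690.22):
Base rate for 9546.48.29 is $1.42/kg.
Duty = 902 × $1.42 = $1,280.84.
Line 3 (6940.80.88, Seroria, 1,976 m², $58,351.28):
Base rate for 6940.80.88 is 22.5%.
Origin Seroria qualifies under the Casar–Seroria agreement and 6940.80.88 is covered: preferential rate 20% applies instead.
Duty = $58,351.28 × 20% = $11,670.26.
Total = $213,791.23 + $1,280.84 + $11,670.26 = $226,742.33.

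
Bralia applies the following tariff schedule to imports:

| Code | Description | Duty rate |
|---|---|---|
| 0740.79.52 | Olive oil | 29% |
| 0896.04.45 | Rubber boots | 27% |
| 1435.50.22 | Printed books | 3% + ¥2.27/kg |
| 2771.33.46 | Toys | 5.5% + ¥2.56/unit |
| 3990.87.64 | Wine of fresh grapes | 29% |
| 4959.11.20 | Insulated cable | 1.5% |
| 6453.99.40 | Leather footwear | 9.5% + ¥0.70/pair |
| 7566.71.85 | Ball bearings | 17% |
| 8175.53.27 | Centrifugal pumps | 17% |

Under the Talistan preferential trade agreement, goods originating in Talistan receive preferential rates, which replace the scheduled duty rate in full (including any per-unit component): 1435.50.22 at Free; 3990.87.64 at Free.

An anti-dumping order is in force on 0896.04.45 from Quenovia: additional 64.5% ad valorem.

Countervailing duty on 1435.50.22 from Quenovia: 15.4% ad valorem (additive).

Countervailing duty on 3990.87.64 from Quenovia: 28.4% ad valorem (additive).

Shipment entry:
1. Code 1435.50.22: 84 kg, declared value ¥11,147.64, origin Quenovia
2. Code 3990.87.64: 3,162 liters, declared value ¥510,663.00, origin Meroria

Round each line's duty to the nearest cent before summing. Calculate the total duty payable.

¥150,334.12

Line 1 (1435.50.22, Quenovia, 84 kg, ¥11,147.64):
Base rate for 1435.50.22 is 3% + ¥2.27/kg.
1435.50.22 has an FTA preferential rate, but origin Quenovia is not Talistan; base rate stands.
Additional duty on 1435.50.22 from Quenovia: +15.4%. Applied ad valorem rate: 3% + 15.4% = 18.4%.
Duty = ¥11,147.64 × 18.4% + 84 × ¥2.27 = ¥2,241.85.
Line 2 (3990.87.64, Meroria, 3,162 liters, ¥510,663.00):
Base rate for 3990.87.64 is 29%.
3990.87.64 has an FTA preferential rate, but origin Meroria is not Talistan; base rate stands.
The additional-duty order on 3990.87.64 targets Quenovia, not Meroria; it does not apply.
Duty = ¥510,663.00 × 29% = ¥148,092.27.
Total = ¥2,241.85 + ¥148,092.27 = ¥150,334.12.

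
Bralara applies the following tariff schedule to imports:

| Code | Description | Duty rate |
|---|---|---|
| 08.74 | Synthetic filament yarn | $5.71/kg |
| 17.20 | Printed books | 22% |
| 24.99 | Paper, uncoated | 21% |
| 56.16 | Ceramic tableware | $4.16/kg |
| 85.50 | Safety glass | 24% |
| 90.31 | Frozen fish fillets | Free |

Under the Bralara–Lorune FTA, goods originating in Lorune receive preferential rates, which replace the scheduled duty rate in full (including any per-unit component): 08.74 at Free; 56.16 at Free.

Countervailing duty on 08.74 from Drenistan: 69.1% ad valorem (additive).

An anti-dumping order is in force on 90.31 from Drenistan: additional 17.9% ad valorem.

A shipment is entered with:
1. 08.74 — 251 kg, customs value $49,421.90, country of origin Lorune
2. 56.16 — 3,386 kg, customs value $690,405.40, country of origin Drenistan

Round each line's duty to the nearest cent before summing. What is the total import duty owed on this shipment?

$14,085.76

Line 1 (08.74, Lorune, 251 kg, $49,421.90):
Base rate for 08.74 is $5.71/kg.
Origin Lorune qualifies under the Bralara–Lorune agreement and 08.74 is covered: preferential rate Free applies instead.
The additional-duty order on 08.74 targets Drenistan, not Lorune; it does not apply.
Duty = $49,421.90 × 0% = $0.00.
Line 2 (56.16, Drenistan, 3,386 kg, $690,405.40):
Base rate for 56.16 is $4.16/kg.
56.16 has an FTA preferential rate, but origin Drenistan is not Lorune; base rate stands.
Duty = 3,386 × $4.16 = $14,085.76.
Total = $0.00 + $14,085.76 = $14,085.76.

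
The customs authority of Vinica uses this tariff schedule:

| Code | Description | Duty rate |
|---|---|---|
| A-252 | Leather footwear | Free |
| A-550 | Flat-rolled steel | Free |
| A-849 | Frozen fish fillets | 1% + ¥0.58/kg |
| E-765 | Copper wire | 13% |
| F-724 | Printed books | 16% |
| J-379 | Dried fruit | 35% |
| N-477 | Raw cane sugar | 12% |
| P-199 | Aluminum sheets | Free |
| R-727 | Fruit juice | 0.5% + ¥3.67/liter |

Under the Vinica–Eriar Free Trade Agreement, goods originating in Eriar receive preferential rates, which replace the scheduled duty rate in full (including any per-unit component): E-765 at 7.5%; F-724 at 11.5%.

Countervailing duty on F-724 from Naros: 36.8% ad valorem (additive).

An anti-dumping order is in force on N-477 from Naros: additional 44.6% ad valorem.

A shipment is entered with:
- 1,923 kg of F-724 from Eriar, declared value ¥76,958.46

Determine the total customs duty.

¥8,850.22

Line 1 (F-724, Eriar, 1,923 kg, ¥76,958.46):
Base rate for F-724 is 16%.
Origin Eriar qualifies under the Vinica–Eriar agreement and F-724 is covered: preferential rate 11.5% applies instead.
The additional-duty order on F-724 targets Naros, not Eriar; it does not apply.
Duty = ¥76,958.46 × 11.5% = ¥8,850.22.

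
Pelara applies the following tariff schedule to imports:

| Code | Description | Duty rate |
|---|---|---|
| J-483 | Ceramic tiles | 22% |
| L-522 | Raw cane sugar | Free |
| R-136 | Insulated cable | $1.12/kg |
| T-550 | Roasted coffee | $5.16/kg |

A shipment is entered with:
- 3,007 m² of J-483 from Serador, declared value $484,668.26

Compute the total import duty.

$106,627.02

Line 1 (J-483, Serador, 3,007 m², $484,668.26):
Base rate for J-483 is 22%.
Duty = $484,668.26 × 22% = $106,627.02.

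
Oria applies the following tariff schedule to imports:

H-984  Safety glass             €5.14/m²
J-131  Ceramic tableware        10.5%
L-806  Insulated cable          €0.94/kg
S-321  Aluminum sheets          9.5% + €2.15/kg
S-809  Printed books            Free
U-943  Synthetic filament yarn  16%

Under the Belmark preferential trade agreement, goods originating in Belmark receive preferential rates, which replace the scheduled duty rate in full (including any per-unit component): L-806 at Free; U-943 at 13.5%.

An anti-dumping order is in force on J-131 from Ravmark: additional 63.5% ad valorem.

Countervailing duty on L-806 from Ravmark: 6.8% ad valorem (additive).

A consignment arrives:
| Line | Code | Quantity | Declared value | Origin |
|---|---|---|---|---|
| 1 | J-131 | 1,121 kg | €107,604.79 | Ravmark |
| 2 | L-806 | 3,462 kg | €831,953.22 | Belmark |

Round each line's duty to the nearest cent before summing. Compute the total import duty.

Line 1 (J-131, Ravmark, 1,121 kg, €107,604.79):
Base rate for J-131 is 10.5%.
Additional duty on J-131 from Ravmark: +63.5%. Applied ad valorem rate: 10.5% + 63.5% = 74%.
Duty = €107,604.79 × 74% = €79,627.54.
Line 2 (L-806, Belmark, 3,462 kg, €831,953.22):
Base rate for L-806 is €0.94/kg.
Origin Belmark qualifies under the Oria–Belmark agreement and L-806 is covered: preferential rate Free applies instead.
The additional-duty order on L-806 targets Ravmark, not Belmark; it does not apply.
Duty = €831,953.22 × 0% = €0.00.
Total = €79,627.54 + €0.00 = €79,627.54.

€79,627.54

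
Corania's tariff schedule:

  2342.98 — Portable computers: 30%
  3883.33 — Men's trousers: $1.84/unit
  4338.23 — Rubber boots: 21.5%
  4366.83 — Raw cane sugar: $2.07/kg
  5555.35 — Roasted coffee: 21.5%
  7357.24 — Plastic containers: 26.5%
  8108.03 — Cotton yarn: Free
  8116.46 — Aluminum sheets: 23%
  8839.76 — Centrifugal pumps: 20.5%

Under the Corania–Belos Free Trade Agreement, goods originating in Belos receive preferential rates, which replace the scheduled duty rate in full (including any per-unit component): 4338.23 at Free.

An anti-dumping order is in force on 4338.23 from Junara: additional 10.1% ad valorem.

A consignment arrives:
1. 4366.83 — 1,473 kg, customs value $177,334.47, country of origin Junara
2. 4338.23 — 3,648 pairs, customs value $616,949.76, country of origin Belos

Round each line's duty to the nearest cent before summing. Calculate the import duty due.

$3,049.11

Line 1 (4366.83, Junara, 1,473 kg, $177,334.47):
Base rate for 4366.83 is $2.07/kg.
Duty = 1,473 × $2.07 = $3,049.11.
Line 2 (4338.23, Belos, 3,648 pairs, $616,949.76):
Base rate for 4338.23 is 21.5%.
Origin Belos qualifies under the Corania–Belos agreement and 4338.23 is covered: preferential rate Free applies instead.
The additional-duty order on 4338.23 targets Junara, not Belos; it does not apply.
Duty = $616,949.76 × 0% = $0.00.
Total = $3,049.11 + $0.00 = $3,049.11.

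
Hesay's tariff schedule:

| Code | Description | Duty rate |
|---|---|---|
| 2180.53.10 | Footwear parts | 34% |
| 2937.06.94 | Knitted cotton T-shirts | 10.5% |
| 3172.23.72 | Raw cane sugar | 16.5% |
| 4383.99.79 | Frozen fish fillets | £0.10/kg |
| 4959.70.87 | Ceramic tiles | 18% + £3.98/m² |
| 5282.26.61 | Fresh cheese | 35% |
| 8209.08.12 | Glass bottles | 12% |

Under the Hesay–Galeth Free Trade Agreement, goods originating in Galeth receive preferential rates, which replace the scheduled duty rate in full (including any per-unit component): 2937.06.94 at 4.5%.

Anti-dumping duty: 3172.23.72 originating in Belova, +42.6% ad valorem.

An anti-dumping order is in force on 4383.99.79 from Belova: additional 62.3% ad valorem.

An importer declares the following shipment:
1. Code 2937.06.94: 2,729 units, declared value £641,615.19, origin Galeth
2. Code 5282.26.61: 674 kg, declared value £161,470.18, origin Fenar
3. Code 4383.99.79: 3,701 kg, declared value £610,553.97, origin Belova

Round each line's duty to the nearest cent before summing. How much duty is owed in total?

Line 1 (2937.06.94, Galeth, 2,729 units, £641,615.19):
Base rate for 2937.06.94 is 10.5%.
Origin Galeth qualifies under the Hesay–Galeth agreement and 2937.06.94 is covered: preferential rate 4.5% applies instead.
Duty = £641,615.19 × 4.5% = £28,872.68.
Line 2 (5282.26.61, Fenar, 674 kg, £161,470.18):
Base rate for 5282.26.61 is 35%.
Duty = £161,470.18 × 35% = £56,514.56.
Line 3 (4383.99.79, Belova, 3,701 kg, £610,553.97):
Base rate for 4383.99.79 is £0.10/kg.
Additional duty on 4383.99.79 from Belova: +62.3% ad valorem. Applied ad valorem rate = 62.3%.
Duty = £610,553.97 × 62.3% + 3,701 × £0.10 = £380,745.22.
Total = £28,872.68 + £56,514.56 + £380,745.22 = £466,132.46.

£466,132.46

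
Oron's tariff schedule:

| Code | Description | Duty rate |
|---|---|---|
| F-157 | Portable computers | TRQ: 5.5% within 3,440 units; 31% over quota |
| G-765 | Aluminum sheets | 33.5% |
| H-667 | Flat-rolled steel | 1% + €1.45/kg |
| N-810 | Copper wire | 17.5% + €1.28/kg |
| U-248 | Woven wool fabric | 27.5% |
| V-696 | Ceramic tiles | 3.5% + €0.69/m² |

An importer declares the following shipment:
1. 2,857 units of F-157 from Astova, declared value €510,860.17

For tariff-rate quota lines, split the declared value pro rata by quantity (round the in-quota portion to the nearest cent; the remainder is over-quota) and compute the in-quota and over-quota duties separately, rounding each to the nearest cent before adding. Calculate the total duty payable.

Line 1 (F-157, Astova, 2,857 units, €510,860.17):
Code F-157 is under a tariff-rate quota (threshold 3,440 units). Quantity 2,857 units is within the quota, so the in-quota rate 5.5% applies to the full value.
Duty = €510,860.17 × 5.5% = €28,097.31.

€28,097.31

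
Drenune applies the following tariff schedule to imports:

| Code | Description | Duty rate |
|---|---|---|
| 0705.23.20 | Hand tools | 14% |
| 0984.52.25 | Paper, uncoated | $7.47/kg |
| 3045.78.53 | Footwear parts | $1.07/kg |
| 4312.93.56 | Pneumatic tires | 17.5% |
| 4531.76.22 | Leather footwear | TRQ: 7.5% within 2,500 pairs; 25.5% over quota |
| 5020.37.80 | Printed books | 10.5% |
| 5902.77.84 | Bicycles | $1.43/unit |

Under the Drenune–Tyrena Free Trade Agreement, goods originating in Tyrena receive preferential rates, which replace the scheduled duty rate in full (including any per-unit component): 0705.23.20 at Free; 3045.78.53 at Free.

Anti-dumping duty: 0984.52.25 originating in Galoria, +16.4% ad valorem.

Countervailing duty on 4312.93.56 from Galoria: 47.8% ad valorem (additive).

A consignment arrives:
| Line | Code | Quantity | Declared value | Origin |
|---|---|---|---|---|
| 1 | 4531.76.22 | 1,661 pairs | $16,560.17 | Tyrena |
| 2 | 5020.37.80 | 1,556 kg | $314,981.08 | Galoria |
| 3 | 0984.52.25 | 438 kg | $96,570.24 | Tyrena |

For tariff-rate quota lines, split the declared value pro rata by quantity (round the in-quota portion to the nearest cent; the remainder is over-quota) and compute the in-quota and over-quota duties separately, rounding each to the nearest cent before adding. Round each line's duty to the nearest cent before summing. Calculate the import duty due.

Line 1 (4531.76.22, Tyrena, 1,661 pairs, $16,560.17):
Code 4531.76.22 is under a tariff-rate quota (threshold 2,500 pairs). Quantity 1,661 pairs is within the quota, so the in-quota rate 7.5% applies to the full value.
Duty = $16,560.17 × 7.5% = $1,242.01.
Line 2 (5020.37.80, Galoria, 1,556 kg, $314,981.08):
Base rate for 5020.37.80 is 10.5%.
Duty = $314,981.08 × 10.5% = $33,073.01.
Line 3 (0984.52.25, Tyrena, 438 kg, $96,570.24):
Base rate for 0984.52.25 is $7.47/kg.
Origin Tyrena is the FTA partner but 0984.52.25 is not on the preference list; base rate stands.
The additional-duty order on 0984.52.25 targets Galoria, not Tyrena; it does not apply.
Duty = 438 × $7.47 = $3,271.86.
Total = $1,242.01 + $33,073.01 + $3,271.86 = $37,586.88.

$37,586.88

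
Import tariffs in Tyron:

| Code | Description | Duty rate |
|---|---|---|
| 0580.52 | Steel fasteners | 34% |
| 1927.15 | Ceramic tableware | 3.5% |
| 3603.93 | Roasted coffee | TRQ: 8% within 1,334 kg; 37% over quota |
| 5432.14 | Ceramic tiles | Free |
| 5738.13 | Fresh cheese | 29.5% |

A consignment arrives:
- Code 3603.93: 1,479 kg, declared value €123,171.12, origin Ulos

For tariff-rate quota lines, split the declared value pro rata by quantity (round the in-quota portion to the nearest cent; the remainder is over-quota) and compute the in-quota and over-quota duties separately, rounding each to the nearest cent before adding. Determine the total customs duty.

Line 1 (3603.93, Ulos, 1,479 kg, €123,171.12):
Code 3603.93 is under a tariff-rate quota (threshold 1,334 kg). In-quota: 1,334 kg at 8%; over-quota: 145 kg at 37%.
Pro-rata value split: in-quota = €123,171.12 × 1,334/1,479 = €111,095.52; over-quota = €123,171.12 − €111,095.52 = €12,075.60.
In-quota duty = €111,095.52 × 8% = €8,887.64. Over-quota duty = €12,075.60 × 37% = €4,467.97.
Line duty = €8,887.64 + €4,467.97 = €13,355.61.

€13,355.61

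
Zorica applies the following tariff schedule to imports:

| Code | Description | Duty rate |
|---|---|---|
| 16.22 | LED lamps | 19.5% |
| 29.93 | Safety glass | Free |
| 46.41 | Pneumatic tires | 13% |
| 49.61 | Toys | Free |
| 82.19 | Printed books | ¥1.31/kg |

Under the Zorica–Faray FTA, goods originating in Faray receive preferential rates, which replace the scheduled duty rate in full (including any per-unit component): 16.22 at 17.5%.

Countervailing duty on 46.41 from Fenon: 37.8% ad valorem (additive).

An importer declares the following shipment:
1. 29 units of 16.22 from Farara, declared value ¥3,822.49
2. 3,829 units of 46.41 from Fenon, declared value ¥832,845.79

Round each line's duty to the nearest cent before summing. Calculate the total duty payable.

¥423,831.05

Line 1 (16.22, Farara, 29 units, ¥3,822.49):
Base rate for 16.22 is 19.5%.
16.22 has an FTA preferential rate, but origin Farara is not Faray; base rate stands.
Duty = ¥3,822.49 × 19.5% = ¥745.39.
Line 2 (46.41, Fenon, 3,829 units, ¥832,845.79):
Base rate for 46.41 is 13%.
Additional duty on 46.41 from Fenon: +37.8%. Applied ad valorem rate: 13% + 37.8% = 50.8%.
Duty = ¥832,845.79 × 50.8% = ¥423,085.66.
Total = ¥745.39 + ¥423,085.66 = ¥423,831.05.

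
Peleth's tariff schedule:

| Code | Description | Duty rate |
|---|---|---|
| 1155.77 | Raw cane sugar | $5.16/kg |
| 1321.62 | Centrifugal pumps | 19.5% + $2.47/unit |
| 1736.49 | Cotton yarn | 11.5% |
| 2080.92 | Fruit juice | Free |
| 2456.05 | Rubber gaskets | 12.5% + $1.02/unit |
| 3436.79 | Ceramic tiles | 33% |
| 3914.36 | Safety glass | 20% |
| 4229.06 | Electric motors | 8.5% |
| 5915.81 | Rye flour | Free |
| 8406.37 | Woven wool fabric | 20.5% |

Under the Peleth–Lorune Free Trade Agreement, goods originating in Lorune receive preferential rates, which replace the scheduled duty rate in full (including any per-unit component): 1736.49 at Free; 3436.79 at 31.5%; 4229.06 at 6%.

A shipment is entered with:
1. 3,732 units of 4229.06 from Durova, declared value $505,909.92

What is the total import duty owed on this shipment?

Line 1 (4229.06, Durova, 3,732 units, $505,909.92):
Base rate for 4229.06 is 8.5%.
4229.06 has an FTA preferential rate, but origin Durova is not Lorune; base rate stands.
Duty = $505,909.92 × 8.5% = $43,002.34.

$43,002.34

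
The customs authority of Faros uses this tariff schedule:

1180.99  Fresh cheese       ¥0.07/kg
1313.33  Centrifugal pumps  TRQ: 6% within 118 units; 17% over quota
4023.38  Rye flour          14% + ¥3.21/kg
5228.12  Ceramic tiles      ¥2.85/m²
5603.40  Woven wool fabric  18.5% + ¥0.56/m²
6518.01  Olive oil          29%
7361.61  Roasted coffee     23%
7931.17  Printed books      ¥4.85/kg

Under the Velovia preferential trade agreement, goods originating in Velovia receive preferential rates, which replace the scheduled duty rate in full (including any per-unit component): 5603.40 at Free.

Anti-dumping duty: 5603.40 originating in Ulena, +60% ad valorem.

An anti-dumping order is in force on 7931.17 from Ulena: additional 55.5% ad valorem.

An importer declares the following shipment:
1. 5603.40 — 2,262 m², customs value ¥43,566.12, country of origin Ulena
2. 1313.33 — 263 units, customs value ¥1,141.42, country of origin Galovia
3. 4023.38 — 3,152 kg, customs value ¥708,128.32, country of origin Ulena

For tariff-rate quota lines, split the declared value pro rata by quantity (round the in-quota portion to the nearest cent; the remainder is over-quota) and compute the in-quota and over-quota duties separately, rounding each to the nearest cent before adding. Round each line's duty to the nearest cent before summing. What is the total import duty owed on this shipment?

Line 1 (5603.40, Ulena, 2,262 m², ¥43,566.12):
Base rate for 5603.40 is 18.5% + ¥0.56/m².
5603.40 has an FTA preferential rate, but origin Ulena is not Velovia; base rate stands.
Additional duty on 5603.40 from Ulena: +60%. Applied ad valorem rate: 18.5% + 60% = 78.5%.
Duty = ¥43,566.12 × 78.5% + 2,262 × ¥0.56 = ¥35,466.12.
Line 2 (1313.33, Galovia, 263 units, ¥1,141.42):
Code 1313.33 is under a tariff-rate quota (threshold 118 units). In-quota: 118 units at 6%; over-quota: 145 units at 17%.
Pro-rata value split: in-quota = ¥1,141.42 × 118/263 = ¥512.12; over-quota = ¥1,141.42 − ¥512.12 = ¥629.30.
In-quota duty = ¥512.12 × 6% = ¥30.73. Over-quota duty = ¥629.30 × 17% = ¥106.98.
Line duty = ¥30.73 + ¥106.98 = ¥137.71.
Line 3 (4023.38, Ulena, 3,152 kg, ¥708,128.32):
Base rate for 4023.38 is 14% + ¥3.21/kg.
Duty = ¥708,128.32 × 14% + 3,152 × ¥3.21 = ¥109,255.88.
Total = ¥35,466.12 + ¥137.71 + ¥109,255.88 = ¥144,859.71.

¥144,859.71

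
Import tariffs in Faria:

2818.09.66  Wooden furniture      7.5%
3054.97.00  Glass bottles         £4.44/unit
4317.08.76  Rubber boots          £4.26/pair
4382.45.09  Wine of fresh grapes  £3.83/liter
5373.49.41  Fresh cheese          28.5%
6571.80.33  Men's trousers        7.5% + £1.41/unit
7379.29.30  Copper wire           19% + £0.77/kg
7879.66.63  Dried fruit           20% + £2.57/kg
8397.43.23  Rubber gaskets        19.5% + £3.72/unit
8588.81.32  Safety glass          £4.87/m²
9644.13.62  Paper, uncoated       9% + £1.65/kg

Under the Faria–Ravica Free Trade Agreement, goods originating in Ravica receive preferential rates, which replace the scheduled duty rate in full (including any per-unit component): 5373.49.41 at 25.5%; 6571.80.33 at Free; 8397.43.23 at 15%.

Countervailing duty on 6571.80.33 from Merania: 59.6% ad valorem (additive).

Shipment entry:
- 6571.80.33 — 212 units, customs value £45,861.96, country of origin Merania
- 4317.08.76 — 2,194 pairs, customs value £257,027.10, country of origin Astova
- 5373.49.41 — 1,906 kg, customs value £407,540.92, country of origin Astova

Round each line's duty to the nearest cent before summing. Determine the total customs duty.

£156,567.90

Line 1 (6571.80.33, Merania, 212 units, £45,861.96):
Base rate for 6571.80.33 is 7.5% + £1.41/unit.
6571.80.33 has an FTA preferential rate, but origin Merania is not Ravica; base rate stands.
Additional duty on 6571.80.33 from Merania: +59.6%. Applied ad valorem rate: 7.5% + 59.6% = 67.1%.
Duty = £45,861.96 × 67.1% + 212 × £1.41 = £31,072.30.
Line 2 (4317.08.76, Astova, 2,194 pairs, £257,027.10):
Base rate for 4317.08.76 is £4.26/pair.
Duty = 2,194 × £4.26 = £9,346.44.
Line 3 (5373.49.41, Astova, 1,906 kg, £407,540.92):
Base rate for 5373.49.41 is 28.5%.
5373.49.41 has an FTA preferential rate, but origin Astova is not Ravica; base rate stands.
Duty = £407,540.92 × 28.5% = £116,149.16.
Total = £31,072.30 + £9,346.44 + £116,149.16 = £156,567.90.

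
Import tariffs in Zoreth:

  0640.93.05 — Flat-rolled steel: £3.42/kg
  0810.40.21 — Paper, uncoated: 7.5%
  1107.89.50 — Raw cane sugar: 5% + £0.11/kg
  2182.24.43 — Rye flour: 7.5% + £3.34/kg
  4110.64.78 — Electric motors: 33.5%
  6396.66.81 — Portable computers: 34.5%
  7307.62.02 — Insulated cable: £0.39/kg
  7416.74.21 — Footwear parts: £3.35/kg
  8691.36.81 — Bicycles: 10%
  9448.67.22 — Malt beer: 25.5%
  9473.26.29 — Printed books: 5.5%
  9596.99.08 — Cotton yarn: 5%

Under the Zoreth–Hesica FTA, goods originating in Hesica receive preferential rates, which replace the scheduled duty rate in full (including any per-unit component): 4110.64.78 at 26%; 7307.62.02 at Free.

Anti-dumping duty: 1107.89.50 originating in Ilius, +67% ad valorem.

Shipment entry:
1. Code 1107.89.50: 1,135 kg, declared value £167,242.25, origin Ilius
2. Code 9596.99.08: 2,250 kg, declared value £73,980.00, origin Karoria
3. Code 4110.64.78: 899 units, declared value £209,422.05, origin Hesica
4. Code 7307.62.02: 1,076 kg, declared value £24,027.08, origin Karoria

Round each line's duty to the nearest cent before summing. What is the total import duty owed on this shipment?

Line 1 (1107.89.50, Ilius, 1,135 kg, £167,242.25):
Base rate for 1107.89.50 is 5% + £0.11/kg.
Additional duty on 1107.89.50 from Ilius: +67%. Applied ad valorem rate: 5% + 67% = 72%.
Duty = £167,242.25 × 72% + 1,135 × £0.11 = £120,539.27.
Line 2 (9596.99.08, Karoria, 2,250 kg, £73,980.00):
Base rate for 9596.99.08 is 5%.
Duty = £73,980.00 × 5% = £3,699.00.
Line 3 (4110.64.78, Hesica, 899 units, £209,422.05):
Base rate for 4110.64.78 is 33.5%.
Origin Hesica qualifies under the Zoreth–Hesica agreement and 4110.64.78 is covered: preferential rate 26% applies instead.
Duty = £209,422.05 × 26% = £54,449.73.
Line 4 (7307.62.02, Karoria, 1,076 kg, £24,027.08):
Base rate for 7307.62.02 is £0.39/kg.
7307.62.02 has an FTA preferential rate, but origin Karoria is not Hesica; base rate stands.
Duty = 1,076 × £0.39 = £419.64.
Total = £120,539.27 + £3,699.00 + £54,449.73 + £419.64 = £179,107.64.

£179,107.64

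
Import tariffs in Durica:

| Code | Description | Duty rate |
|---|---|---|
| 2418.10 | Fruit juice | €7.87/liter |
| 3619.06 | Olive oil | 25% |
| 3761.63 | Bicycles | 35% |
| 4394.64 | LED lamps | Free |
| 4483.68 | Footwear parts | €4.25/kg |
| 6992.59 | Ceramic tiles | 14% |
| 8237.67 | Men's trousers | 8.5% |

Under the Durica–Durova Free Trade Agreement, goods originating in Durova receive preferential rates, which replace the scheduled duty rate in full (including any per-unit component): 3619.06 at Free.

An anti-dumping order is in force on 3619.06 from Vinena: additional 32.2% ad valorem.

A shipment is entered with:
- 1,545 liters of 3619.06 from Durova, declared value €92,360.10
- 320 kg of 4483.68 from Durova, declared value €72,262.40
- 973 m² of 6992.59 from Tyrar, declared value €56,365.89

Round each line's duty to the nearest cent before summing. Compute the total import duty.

€9,251.22

Line 1 (3619.06, Durova, 1,545 liters, €92,360.10):
Base rate for 3619.06 is 25%.
Origin Durova qualifies under the Durica–Durova agreement and 3619.06 is covered: preferential rate Free applies instead.
The additional-duty order on 3619.06 targets Vinena, not Durova; it does not apply.
Duty = €92,360.10 × 0% = €0.00.
Line 2 (4483.68, Durova, 320 kg, €72,262.40):
Base rate for 4483.68 is €4.25/kg.
Origin Durova is the FTA partner but 4483.68 is not on the preference list; base rate stands.
Duty = 320 × €4.25 = €1,360.00.
Line 3 (6992.59, Tyrar, 973 m², €56,365.89):
Base rate for 6992.59 is 14%.
Duty = €56,365.89 × 14% = €7,891.22.
Total = €0.00 + €1,360.00 + €7,891.22 = €9,251.22.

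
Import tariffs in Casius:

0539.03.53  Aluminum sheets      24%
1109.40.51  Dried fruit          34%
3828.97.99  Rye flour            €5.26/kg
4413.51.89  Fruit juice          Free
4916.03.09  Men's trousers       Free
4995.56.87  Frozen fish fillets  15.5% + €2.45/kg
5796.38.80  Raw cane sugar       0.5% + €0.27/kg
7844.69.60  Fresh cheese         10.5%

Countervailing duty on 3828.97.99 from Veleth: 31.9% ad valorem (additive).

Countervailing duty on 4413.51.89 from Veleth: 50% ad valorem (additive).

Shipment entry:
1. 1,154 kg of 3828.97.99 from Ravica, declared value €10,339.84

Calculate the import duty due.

€6,070.04

Line 1 (3828.97.99, Ravica, 1,154 kg, €10,339.84):
Base rate for 3828.97.99 is €5.26/kg.
The additional-duty order on 3828.97.99 targets Veleth, not Ravica; it does not apply.
Duty = 1,154 × €5.26 = €6,070.04.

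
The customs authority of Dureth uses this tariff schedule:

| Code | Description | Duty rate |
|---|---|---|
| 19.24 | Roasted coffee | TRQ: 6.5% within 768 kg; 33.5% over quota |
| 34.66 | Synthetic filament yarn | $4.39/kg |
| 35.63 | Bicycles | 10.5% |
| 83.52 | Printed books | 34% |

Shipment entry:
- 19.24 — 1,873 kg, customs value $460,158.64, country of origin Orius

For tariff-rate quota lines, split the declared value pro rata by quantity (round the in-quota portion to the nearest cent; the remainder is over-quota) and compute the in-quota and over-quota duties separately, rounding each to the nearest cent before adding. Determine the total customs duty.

$103,208.94

Line 1 (19.24, Orius, 1,873 kg, $460,158.64):
Code 19.24 is under a tariff-rate quota (threshold 768 kg). In-quota: 768 kg at 6.5%; over-quota: 1,105 kg at 33.5%.
Pro-rata value split: in-quota = $460,158.64 × 768/1,873 = $188,682.24; over-quota = $460,158.64 − $188,682.24 = $271,476.40.
In-quota duty = $188,682.24 × 6.5% = $12,264.35. Over-quota duty = $271,476.40 × 33.5% = $90,944.59.
Line duty = $12,264.35 + $90,944.59 = $103,208.94.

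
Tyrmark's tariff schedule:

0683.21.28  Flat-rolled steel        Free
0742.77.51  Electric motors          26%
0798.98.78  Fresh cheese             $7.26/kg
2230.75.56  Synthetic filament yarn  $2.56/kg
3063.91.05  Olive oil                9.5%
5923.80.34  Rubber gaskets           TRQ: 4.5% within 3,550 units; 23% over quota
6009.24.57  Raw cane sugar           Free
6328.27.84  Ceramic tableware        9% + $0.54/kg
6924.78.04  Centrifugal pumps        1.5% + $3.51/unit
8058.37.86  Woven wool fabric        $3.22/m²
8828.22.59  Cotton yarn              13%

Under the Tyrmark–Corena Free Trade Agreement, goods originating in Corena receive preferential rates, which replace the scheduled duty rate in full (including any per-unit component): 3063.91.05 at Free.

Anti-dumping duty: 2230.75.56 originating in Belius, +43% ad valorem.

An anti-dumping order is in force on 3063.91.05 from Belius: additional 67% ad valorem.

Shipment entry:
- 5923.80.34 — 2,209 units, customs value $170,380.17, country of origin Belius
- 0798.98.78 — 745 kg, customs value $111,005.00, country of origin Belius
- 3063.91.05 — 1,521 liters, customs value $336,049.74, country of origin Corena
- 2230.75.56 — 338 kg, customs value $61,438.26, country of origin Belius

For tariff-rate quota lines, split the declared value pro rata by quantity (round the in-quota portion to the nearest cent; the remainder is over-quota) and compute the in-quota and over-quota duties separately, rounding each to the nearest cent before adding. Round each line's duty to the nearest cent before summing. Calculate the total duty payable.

Line 1 (5923.80.34, Belius, 2,209 units, $170,380.17):
Code 5923.80.34 is under a tariff-rate quota (threshold 3,550 units). Quantity 2,209 units is within the quota, so the in-quota rate 4.5% applies to the full value.
Duty = $170,380.17 × 4.5% = $7,667.11.
Line 2 (0798.98.78, Belius, 745 kg, $111,005.00):
Base rate for 0798.98.78 is $7.26/kg.
Duty = 745 × $7.26 = $5,408.70.
Line 3 (3063.91.05, Corena, 1,521 liters, $336,049.74):
Base rate for 3063.91.05 is 9.5%.
Origin Corena qualifies under the Tyrmark–Corena agreement and 3063.91.05 is covered: preferential rate Free applies instead.
The additional-duty order on 3063.91.05 targets Belius, not Corena; it does not apply.
Duty = $336,049.74 × 0% = $0.00.
Line 4 (2230.75.56, Belius, 338 kg, $61,438.26):
Base rate for 2230.75.56 is $2.56/kg.
Additional duty on 2230.75.56 from Belius: +43% ad valorem. Applied ad valorem rate = 43%.
Duty = $61,438.26 × 43% + 338 × $2.56 = $27,283.73.
Total = $7,667.11 + $5,408.70 + $0.00 + $27,283.73 = $40,359.54.

$40,359.54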